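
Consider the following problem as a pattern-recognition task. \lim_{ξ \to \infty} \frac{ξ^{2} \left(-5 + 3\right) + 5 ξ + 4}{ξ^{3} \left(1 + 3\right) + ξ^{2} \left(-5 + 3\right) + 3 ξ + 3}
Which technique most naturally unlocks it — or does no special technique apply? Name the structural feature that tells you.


Technique: dominant-term comparison — divide by the highest power of ξ present: lower-order terms vanish and the dominant ratio remains. As a single quotient, the ∞/∞ shape would yield to repeated differentiation as well — the growth comparison gets there in one look.


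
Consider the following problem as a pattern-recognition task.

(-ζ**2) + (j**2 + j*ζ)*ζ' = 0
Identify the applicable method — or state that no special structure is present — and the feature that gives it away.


Method: the homogeneous substitution — solved for the derivative, the right side is unchanged under scaling j and ζ together — it depends only on the ratio ζ/j, so substitute a single ratio variable. A Bernoulli-style rewrite — possibly after exchanging which variable is treated as dependent — would work as well; the homogeneous substitution is the more immediate reading here.


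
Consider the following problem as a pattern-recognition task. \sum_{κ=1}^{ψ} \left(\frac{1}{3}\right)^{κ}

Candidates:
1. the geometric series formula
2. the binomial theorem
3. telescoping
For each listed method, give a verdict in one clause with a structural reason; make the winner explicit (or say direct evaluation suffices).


Best approach: the geometric series formula — the ratio of consecutive terms is the constant \frac{1}{3}, independent of the index — a geometric sum.
- the geometric series formula — yes, a natural case for it.
- the binomial theorem: there is no sum-raised-to-a-power identity hiding in these terms.
- telescoping: the terms as presented offer no neighboring cancellation — a telescoping rewrite may exist, but the displayed structure does not hand one over.


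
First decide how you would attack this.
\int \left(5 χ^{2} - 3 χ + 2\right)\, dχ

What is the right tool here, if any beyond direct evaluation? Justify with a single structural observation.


Technique: no special technique — every term is a constant multiple of a power of χ; term-wise power-rule integration needs no preliminary transformation.


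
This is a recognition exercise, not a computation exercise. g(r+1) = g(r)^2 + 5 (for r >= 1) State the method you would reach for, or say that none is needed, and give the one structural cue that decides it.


Verdict: no special technique — this one you iterate or analyze qualitatively: the nonlinearity defeats linear solution methods.


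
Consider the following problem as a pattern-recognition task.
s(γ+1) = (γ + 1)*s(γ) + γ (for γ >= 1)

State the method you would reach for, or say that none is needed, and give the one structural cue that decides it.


Verdict: a summation factor — with the index-dependent coefficient γ + 1, dividing by the cumulative product turns the left side into a pure difference.


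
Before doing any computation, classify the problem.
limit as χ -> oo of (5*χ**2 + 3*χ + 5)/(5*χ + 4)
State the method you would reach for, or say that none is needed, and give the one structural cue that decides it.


Method: dominant-term comparison — divide through by the highest power of χ; every lower-order term dies and the dominant terms decide the limit. Viewed as a single quotient this is an ∞/∞ form — an at-infinity application of l'Hôpital's rule would also resolve it; comparing leading growth reads the answer without differentiating.


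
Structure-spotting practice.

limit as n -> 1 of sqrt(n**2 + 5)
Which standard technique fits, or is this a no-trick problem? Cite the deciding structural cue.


Method: no special technique — no denominator vanishes and nothing blows up at 1: direct substitution is the whole computation.


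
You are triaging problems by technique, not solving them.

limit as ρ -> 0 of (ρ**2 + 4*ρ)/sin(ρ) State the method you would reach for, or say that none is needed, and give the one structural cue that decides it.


Diagnosis: l'Hôpital's rule (0/0) — plug in 0: top and bottom both hit zero, so differentiate each and retry. One could equally expand both pieces locally and compare leading terms; the rule does that in one stroke.


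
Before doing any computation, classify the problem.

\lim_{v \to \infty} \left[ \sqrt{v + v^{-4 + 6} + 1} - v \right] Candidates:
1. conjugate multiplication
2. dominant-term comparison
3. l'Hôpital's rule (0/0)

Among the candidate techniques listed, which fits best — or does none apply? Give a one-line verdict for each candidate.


Method: conjugate multiplication — two divergent pieces with a minus sign between them and a radical in the mix: rationalize \sqrt{v + v^{-4 + 6} + 1} - v before any limit law applies.
- conjugate multiplication: applicable, and directly so.
- dominant-term comparison: no dominant power emerges to decide the limit by degree comparison.
- l'Hôpital's rule (0/0) — no quotient structure at all: the clash is ∞ minus ∞, which rationalizing converts into a tractable ratio.


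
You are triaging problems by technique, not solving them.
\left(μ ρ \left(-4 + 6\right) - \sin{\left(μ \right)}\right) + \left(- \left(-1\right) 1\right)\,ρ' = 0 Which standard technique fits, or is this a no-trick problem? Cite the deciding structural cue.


Best approach: a linear integrating factor — linear in the unknown with genuine forcing: multiply through by the exponential of the integrated coefficient and the left side closes into one derivative.


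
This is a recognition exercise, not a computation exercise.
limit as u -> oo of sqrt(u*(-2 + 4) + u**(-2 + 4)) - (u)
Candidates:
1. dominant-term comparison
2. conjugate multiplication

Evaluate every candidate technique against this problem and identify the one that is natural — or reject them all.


Diagnosis: conjugate multiplication — infinity minus infinity with a radical in play — multiply by the conjugate so the divergences of sqrt(u*(-2 + 4) + u**(-2 + 4)) and u annihilate.
- dominant-term comparison — this is not a rational comparison of growth rates at infinity.
- conjugate multiplication: a fit — the right tool for this form.


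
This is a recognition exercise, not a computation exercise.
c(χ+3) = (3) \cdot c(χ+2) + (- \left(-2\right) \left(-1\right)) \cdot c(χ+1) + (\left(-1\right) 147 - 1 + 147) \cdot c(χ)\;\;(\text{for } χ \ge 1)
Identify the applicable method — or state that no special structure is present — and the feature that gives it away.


Best approach: the characteristic-root method — the recurrence treats every index alike (constant coefficients, no forcing) — precisely the regime where r^χ trials close it.


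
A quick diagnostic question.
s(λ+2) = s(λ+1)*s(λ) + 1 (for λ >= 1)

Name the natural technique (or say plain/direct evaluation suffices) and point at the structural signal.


Diagnosis: no special technique — this one you iterate or analyze qualitatively: the nonlinearity defeats linear solution methods.


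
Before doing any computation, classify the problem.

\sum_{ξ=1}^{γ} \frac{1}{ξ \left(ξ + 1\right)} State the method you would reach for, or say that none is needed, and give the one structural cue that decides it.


Method: telescoping — rewrite \frac{1}{ξ \left(ξ + 1\right)} as simple fractions and successive terms eat each other — only the edges survive.


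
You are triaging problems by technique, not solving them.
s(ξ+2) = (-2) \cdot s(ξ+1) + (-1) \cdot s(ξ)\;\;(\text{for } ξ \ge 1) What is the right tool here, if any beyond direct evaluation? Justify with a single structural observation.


Verdict: the characteristic-root method — every coefficient is a fixed number and the forcing is zero — substitute r^ξ and read off the root equation.


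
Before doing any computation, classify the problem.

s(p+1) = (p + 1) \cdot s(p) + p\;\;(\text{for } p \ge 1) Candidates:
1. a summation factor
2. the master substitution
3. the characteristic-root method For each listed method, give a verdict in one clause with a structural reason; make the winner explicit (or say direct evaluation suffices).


Technique: a summation factor — it is first-order linear but the coefficient p + 1 depends on the index, so multiply through by a summation factor to telescope it.
- a summation factor — applies; the problem has the shape this method handles.
- the master substitution — this is shift-type recursion, outside the divide-and-conquer template.
- the characteristic-root method: the coefficients change with the index, which the root method cannot absorb.


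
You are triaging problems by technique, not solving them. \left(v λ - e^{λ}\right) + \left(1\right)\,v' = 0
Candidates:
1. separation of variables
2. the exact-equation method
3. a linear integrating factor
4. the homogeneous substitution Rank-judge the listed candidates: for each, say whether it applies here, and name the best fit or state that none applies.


Best approach: a linear integrating factor — first power of v, nonzero forcing: the integrating-factor recipe applies verbatim with p = λ.
- separation of variables — the two dependences do not factor apart.
- the exact-equation method — the cross partial derivatives disagree, so no single potential exists.
- a linear integrating factor — applicable, and directly so.
- the homogeneous substitution: the ratio substitution does not collapse this equation.


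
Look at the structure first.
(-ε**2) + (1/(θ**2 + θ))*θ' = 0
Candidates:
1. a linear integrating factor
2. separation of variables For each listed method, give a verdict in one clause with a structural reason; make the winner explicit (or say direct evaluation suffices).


Verdict: separation of variables — solved for the derivative, the right side splits multiplicatively into a function of each variable alone — divide and integrate each side. This doubles as a Bernoulli equation in the unknown as written; dividing and integrating works on it directly.
- a linear integrating factor — the unknown enters nonlinearly (through a power, a denominator, or a transcendental function), which the linear integrating-factor recipe cannot absorb as-is — any repair would come from a preliminary substitution, not the factor.
- separation of variables: applicable, and directly so.


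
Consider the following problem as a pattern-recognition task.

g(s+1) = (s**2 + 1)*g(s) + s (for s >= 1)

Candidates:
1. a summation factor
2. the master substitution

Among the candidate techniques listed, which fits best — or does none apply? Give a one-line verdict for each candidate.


Best approach: a summation factor — because the multiplier s**2 + 1 is index-dependent, divide through by its running product and sum the resulting differences.
- a summation factor: applies; the problem has the shape this method handles.
- the master substitution: the recursion shifts the index rather than dividing it.


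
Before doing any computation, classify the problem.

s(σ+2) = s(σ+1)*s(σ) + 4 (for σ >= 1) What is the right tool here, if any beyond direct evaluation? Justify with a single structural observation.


Verdict: no special technique — this one you iterate or analyze qualitatively: the nonlinearity defeats linear solution methods.


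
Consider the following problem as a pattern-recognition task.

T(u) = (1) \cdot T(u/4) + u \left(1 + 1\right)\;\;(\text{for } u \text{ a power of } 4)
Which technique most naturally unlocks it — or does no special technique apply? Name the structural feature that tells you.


Method: the master substitution — the argument contracts 4-fold per step: reindex u exponentially and solve the linear recurrence in the new index.


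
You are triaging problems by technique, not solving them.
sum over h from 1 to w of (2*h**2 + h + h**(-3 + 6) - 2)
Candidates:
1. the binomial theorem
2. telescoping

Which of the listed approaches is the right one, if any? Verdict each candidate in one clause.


Best approach: no special technique — no ratio, no shift structure, no binomial pattern: sum the constant-multiple powers of h with known formulas.
- the binomial theorem — no binomial coefficients pair up with complementary powers here.
- telescoping: computed from the summand as displayed, the partial sums build up without the pairwise collapse telescoping exploits.


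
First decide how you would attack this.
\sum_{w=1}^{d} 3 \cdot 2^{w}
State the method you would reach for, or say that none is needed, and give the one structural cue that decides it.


Best approach: the geometric series formula — check a ratio of consecutive terms: it is 2, independent of the index, so the geometric formula closes the sum.


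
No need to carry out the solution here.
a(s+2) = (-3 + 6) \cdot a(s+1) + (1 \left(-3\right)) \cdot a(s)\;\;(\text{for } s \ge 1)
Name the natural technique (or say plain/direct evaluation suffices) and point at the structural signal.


Best approach: the characteristic-root method — fixed numeric weights on consecutive terms and no forcing term added: the root method in its home territory.


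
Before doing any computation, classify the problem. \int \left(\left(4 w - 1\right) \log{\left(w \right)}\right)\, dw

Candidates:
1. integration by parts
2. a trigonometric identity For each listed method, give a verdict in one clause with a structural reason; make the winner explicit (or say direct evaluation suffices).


Diagnosis: integration by parts — \log{\left(w \right)} is the classic u in parts — its derivative is a plain reciprocal while 4 w - 1 absorbs the dv role.
- integration by parts: yes, a natural case for it.
- a trigonometric identity: with no trigonometric functions present, identity rewriting has no target.


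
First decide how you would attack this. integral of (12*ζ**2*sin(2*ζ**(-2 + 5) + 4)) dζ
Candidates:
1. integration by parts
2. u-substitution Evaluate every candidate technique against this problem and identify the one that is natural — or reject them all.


Diagnosis: u-substitution — differentiating the inner expression (2*ζ**(-2 + 5) + 4) produces the factor 12*ζ**2 up to a constant multiple, so substituting u = (2*ζ**(-2 + 5) + 4) reduces everything to a one-variable integral in u.
- integration by parts — the non-polynomial partner is not one of the parts kernels — exp, sine, or cosine with a degree-1 argument, or a logarithm.
- u-substitution: applies; the problem has the shape this method handles.


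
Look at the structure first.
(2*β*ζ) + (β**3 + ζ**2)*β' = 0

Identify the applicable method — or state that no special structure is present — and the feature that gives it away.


Best approach: the exact-equation method — equality of cross partials is the green light — assemble the potential function term by term.


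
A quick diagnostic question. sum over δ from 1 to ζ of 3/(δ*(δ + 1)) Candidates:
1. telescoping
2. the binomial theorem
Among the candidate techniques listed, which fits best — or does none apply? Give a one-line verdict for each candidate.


Technique: telescoping — 3/(δ*(δ + 1)) hides a difference of shifted reciprocals — decompose it and the middle of the sum vanishes.
- telescoping — applicable, and directly so.
- the binomial theorem: the terms do not reassemble into a binomial power.


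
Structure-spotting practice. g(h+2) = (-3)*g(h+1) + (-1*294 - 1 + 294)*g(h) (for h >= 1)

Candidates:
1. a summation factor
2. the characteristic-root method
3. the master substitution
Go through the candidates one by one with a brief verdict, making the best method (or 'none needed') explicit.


Verdict: the characteristic-root method — linear, homogeneous, constant coefficients: solutions of the form r^h exist — find the roots of the characteristic polynomial.
- a summation factor: a summation factor telescopes one-step recursions; this one carries higher-order memory.
- the characteristic-root method — applies; the problem has the shape this method handles.
- the master substitution: there is no divide-the-index recursive argument.


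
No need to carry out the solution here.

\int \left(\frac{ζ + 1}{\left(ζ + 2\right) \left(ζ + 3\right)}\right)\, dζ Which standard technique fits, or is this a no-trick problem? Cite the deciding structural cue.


Diagnosis: partial fractions — the bottom factors while the top stays lower-degree — split into simple fractions and integrate piece by piece.


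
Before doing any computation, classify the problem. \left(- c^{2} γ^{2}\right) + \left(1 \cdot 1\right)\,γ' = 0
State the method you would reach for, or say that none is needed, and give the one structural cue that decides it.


Verdict: separation of variables — solved for the derivative, the right side splits multiplicatively into a function of each variable alone — divide and integrate each side.


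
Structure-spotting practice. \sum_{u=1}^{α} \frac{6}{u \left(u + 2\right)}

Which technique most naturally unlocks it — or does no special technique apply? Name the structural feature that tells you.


Diagnosis: telescoping — the denominator's roots in \frac{6}{u \left(u + 2\right)} sit an integer apart: decomposition produces a self-cancelling chain.


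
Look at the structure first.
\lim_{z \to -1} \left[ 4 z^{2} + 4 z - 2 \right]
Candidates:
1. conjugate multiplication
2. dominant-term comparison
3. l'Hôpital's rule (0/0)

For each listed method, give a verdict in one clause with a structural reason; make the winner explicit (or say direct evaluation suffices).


Technique: no special technique — the function is continuous at -1; evaluation is itself the limit, no machinery required.
- conjugate multiplication: no divergent radical difference is present for a conjugate pair to cancel.
- dominant-term comparison — this limit is not decided by comparing leading-term growth at infinity.
- l'Hôpital's rule (0/0) — evaluation at the point is determinate, so the rule has nothing to repair.


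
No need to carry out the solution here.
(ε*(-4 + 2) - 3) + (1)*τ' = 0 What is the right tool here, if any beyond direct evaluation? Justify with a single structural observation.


Diagnosis: no special technique — the slope is a function of ε alone, so integrate both sides directly.


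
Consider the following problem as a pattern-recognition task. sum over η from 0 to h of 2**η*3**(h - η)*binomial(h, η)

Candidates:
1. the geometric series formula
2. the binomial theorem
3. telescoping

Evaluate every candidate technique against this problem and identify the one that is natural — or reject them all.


Best approach: the binomial theorem — the summand is term η of a binomial expansion in 2 and 3; the whole sum is a single power.
- the geometric series formula — dividing successive terms gives an index-dependent quantity, not a constant.
- the binomial theorem: yes, a natural case for it.
- telescoping: the terms as presented offer no neighboring cancellation — a telescoping rewrite may exist, but the displayed structure does not hand one over.


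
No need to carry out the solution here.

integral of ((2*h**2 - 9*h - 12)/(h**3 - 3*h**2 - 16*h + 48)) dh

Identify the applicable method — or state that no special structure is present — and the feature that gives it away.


Method: partial fractions — h**3 - 3*h**2 - 16*h + 48 splits into linear pieces, so the quotient is a sum of simple fractions — decompose before integrating.


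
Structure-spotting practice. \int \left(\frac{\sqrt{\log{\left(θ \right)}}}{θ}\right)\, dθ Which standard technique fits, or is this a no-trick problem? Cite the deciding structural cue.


Method: u-substitution — read it as f(\log{\left(θ \right)}) times a constant multiple of d(\log{\left(θ \right)}): one substitution, u = \log{\left(θ \right)}, finishes it.


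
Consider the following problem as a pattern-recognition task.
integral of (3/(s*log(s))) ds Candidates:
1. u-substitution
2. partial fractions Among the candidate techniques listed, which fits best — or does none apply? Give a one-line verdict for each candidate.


Verdict: u-substitution — structure check: outer function, inner expression log(s), inner derivative as a factor — the classic u = log(s) pattern.
- u-substitution: yes — fits the structure here.
- partial fractions: there is no rational-function structure to decompose.


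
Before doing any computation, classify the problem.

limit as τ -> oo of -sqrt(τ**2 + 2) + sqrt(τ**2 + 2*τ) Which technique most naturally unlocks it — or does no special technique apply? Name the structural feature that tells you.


Best approach: conjugate multiplication — neither sqrt(τ**2 + 2*τ) nor sqrt(τ**2 + 2) converges alone, so rewrite their difference as a conjugate-rationalized quotient first.


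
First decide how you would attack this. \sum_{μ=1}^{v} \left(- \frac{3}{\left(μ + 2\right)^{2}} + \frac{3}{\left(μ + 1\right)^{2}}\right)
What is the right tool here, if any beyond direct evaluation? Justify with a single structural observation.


Best approach: telescoping — a difference of consecutive values of one function (\frac{3}{\left(μ + 1\right)^{2}} at one index and the next) — telescoping by construction.


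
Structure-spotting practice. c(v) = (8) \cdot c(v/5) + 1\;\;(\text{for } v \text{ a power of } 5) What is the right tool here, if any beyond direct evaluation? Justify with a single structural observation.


Technique: the master substitution — the argument contracts 5-fold per step: reindex v exponentially and solve the linear recurrence in the new index.


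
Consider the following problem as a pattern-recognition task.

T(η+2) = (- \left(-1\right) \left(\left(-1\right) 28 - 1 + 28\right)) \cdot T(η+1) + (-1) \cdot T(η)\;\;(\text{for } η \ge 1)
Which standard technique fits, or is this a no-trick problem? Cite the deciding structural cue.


Diagnosis: the characteristic-root method — every coefficient is a fixed number and the forcing is zero — substitute r^η and read off the root equation.


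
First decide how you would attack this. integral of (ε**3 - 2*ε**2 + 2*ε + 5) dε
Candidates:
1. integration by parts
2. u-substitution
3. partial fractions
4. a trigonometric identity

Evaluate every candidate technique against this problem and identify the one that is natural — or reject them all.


Best approach: no special technique — nothing composite, nothing rational, nothing trigonometric — each constant-multiple power of ε integrates by the power rule alone.
- integration by parts: parts would only shuffle a directly integrable integrand.
- u-substitution — no substitution does more than relabel what direct integration already handles.
- partial fractions — there is no rational-function structure to decompose.
- a trigonometric identity — with no trigonometric functions present, identity rewriting has no target.


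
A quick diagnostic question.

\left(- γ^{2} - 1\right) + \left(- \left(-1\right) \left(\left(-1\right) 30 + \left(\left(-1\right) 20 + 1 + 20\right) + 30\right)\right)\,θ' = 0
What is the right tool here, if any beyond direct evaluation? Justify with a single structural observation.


Diagnosis: no special technique — the slope is a function of γ alone, so integrate both sides directly.


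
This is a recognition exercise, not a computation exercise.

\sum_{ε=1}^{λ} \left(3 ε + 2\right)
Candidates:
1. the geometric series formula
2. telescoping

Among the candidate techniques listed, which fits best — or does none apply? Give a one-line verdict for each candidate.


Method: no special technique — nothing telescopes and nothing is geometric; polynomial terms in ε sum term by term.
- the geometric series formula: there is no constant term-to-term ratio.
- telescoping — neither a shifted-difference shape nor integer-spaced poles are present.


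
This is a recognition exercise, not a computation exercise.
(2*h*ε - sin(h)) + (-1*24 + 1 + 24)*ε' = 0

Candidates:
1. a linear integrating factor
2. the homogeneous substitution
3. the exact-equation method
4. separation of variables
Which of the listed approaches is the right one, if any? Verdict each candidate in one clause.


Verdict: a linear integrating factor — arrange it as ε' + 2*h·ε = (the forcing term) and the integrating factor does the rest.
- a linear integrating factor — yes, a natural case for it.
- the homogeneous substitution: solved for the derivative, the right side changes under joint scaling of the two variables.
- the exact-equation method — exactness fails on the nose — the mixed partials do not match.
- separation of variables — no algebra isolates the independent variable on one side and the unknown on the other.


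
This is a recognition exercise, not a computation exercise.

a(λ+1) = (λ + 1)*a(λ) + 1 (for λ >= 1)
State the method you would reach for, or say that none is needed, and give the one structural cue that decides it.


Method: a summation factor — with the index-dependent coefficient λ + 1, dividing by the cumulative product turns the left side into a pure difference.


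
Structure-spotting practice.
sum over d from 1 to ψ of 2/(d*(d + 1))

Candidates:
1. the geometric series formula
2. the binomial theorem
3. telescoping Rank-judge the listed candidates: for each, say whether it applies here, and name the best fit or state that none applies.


Best approach: telescoping — integer-spaced poles in 2/(d*(d + 1)) are the telescoping signature in disguise.
- the geometric series formula: the ratio of consecutive terms depends on the index.
- the binomial theorem — the summand does not match any term pattern of an expanded binomial power.
- telescoping: a fit — the right tool for this form.


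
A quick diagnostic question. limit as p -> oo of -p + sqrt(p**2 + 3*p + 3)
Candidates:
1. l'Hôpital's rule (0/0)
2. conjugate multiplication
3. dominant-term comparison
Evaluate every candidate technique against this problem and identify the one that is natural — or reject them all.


Technique: conjugate multiplication — sqrt(p**2 + 3*p + 3) and p both blow up, but their difference is tame once the conjugate rationalizes it.
- l'Hôpital's rule (0/0) — no quotient structure at all: the clash is ∞ minus ∞, which rationalizing converts into a tractable ratio.
- conjugate multiplication: a fit — the right tool for this form.
- dominant-term comparison — no ranking of term growth rates resolves the limit here.


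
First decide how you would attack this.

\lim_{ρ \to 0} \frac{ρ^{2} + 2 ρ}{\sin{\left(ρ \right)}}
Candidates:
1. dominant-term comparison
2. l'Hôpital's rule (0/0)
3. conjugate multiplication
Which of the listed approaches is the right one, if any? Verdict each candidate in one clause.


Diagnosis: l'Hôpital's rule (0/0) — the 0/0 form at 0 is the signature situation for l'Hôpital's rule. Expanding numerator and denominator to first order gives the same value — the rule automates exactly that.
- dominant-term comparison — this is not a rational comparison of growth rates at infinity.
- l'Hôpital's rule (0/0) — a fit — the right tool for this form.
- conjugate multiplication: the conjugate move applies to radical differences, which this is not.


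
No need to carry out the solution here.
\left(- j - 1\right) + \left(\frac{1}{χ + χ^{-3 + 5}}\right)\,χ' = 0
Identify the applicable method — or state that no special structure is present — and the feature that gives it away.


Verdict: separation of variables — solved for the derivative, the right side splits multiplicatively into a function of each variable alone — divide and integrate each side. This doubles as a Bernoulli equation in the unknown as written; dividing and integrating works on it directly.


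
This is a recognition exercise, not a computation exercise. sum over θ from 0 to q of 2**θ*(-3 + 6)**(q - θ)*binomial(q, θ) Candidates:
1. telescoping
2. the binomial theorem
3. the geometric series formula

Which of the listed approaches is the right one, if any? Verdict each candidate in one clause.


Diagnosis: the binomial theorem — the summand is term θ of a binomial expansion in 2 and (-3 + 6); the whole sum is a single power.
- telescoping — as presented, consecutive terms share no shifted copy to cancel against — no rewrite is on display to change that.
- the binomial theorem: applies; the problem has the shape this method handles.
- the geometric series formula: the ratio of consecutive terms depends on the index.


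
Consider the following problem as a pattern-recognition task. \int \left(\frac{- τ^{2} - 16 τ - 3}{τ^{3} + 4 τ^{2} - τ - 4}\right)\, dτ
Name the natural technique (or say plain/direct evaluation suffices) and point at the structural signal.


Verdict: partial fractions — a proper rational integrand whose denominator splits into simpler factors — decompose into partial fractions first.


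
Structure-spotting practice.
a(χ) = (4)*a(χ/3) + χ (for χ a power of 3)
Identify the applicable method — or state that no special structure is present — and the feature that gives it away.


Method: the master substitution — recursion at χ/3 is multiplicative in the index; logarithmic reindexing via χ = 3^m linearizes it.


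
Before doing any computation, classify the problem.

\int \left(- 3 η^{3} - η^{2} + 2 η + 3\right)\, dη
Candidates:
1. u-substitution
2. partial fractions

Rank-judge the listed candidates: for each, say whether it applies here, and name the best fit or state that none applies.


Verdict: no special technique — a term-by-term power-rule job in η; no substitution or rearrangement earns its keep here.
- u-substitution — any workable substitution here is cosmetic — the integrand is already in directly integrable form.
- partial fractions — there is no rational-function structure to decompose.


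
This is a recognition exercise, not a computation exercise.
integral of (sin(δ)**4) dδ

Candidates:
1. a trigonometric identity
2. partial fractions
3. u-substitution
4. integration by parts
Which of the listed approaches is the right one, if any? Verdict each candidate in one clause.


Best approach: a trigonometric identity — sin(δ)**4 carries an even exponent — trade it for double-angle cosines before integrating.
- a trigonometric identity: applies; the problem has the shape this method handles.
- partial fractions: the expression is not a ratio of polynomials that decomposes further.
- u-substitution — no subexpression of the integrand serves as a whole-integral substitution inner — individual terms may offer their own, but none carries its derivative as a factor of the full integrand; a working change of variable would have to be constructed from outside the expression.
- integration by parts: not the fit here: there is no polynomial factor to ladder down — parts can still close the trigonometric product by recursion, though the identity rewrite is the direct route.


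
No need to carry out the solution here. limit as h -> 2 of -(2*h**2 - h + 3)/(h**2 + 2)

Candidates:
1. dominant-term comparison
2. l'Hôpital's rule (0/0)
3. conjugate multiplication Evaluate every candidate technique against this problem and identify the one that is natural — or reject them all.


Method: no special technique — no denominator vanishes and nothing blows up at 2: direct substitution is the whole computation.
- dominant-term comparison: no dominant-degree comparison decides it.
- l'Hôpital's rule (0/0) — substituting the point produces a determinate value, not a 0 over 0 clash.
- conjugate multiplication — multiplying by a conjugate would not remove any indeterminacy here.


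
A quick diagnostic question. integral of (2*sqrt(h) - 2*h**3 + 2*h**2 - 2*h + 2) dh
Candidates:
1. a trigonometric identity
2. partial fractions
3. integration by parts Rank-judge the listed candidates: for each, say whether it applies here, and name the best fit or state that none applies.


Technique: no special technique — scan for structure and find none: constant multiples of powers of h, integrate directly.
- a trigonometric identity — no sine or cosine appears, so there is nothing for a trigonometric identity to act on.
- partial fractions — the expression is not a ratio of polynomials that decomposes further.
- integration by parts — the nonconstant-polynomial-times-standard-kernel pattern (an exp, sine, cosine, or logarithm partner) is absent.


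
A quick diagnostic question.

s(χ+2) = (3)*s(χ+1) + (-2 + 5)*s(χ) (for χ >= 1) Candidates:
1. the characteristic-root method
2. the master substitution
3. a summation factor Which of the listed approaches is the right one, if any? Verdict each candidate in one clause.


Diagnosis: the characteristic-root method — fixed numeric weights on consecutive terms and no forcing term added: the root method in its home territory.
- the characteristic-root method — applies; the problem has the shape this method handles.
- the master substitution: the recursion shifts the index rather than dividing it.
- a summation factor — a summation factor telescopes one-step recursions; this one carries higher-order memory.


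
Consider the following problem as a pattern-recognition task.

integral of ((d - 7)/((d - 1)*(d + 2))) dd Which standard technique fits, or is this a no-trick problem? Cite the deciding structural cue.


Diagnosis: partial fractions — the bottom factors while the top stays lower-degree — split into simple fractions and integrate piece by piece.


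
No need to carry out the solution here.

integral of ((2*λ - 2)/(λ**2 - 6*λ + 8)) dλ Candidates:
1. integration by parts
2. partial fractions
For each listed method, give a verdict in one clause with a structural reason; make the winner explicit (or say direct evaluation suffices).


Method: partial fractions — a proper rational integrand over the factorable λ**2 - 6*λ + 8: partial fractions reduce it to elementary pieces.
- integration by parts — there is no nonconstant-polynomial-times-kernel split with an exp, sine, cosine (degree-1 argument), or logarithm partner.
- partial fractions: a fit — the right tool for this form.


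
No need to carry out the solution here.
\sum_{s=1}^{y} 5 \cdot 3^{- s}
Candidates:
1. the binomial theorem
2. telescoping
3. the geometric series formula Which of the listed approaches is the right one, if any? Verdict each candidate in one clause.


Best approach: the geometric series formula — consecutive terms stand in a fixed index-free ratio — the geometric sum formula closes it.
- the binomial theorem: there is no sum-raised-to-a-power identity hiding in these terms.
- telescoping: the summand is not presented as a shifted difference — a telescoping rewrite may exist, but the displayed structure does not offer one.
- the geometric series formula — yes, a natural case for it.


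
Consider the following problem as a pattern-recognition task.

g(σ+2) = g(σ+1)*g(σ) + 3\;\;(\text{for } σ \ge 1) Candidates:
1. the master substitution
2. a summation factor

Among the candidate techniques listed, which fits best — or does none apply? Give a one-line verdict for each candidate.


Verdict: no special technique — a nonlinear dependence on earlier terms breaks linearity, and with it every superposition-based closed form.
- the master substitution: there is no divide-the-index recursive argument.
- a summation factor: the recursion is nonlinear — outside the first-order linear family a summation factor addresses.


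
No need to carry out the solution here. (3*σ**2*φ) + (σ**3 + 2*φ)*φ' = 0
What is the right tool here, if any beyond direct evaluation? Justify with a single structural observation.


Technique: the exact-equation method — checking ∂/∂φ of 3*σ**2*φ against ∂/∂σ of σ**3 + 2*φ: they match — the equation is exact as it stands.


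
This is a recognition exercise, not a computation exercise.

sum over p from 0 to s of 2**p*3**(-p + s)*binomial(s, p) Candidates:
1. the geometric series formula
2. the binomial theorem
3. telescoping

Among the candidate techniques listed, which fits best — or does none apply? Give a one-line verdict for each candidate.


Verdict: the binomial theorem — binomial coefficients against complementary powers of 2 and 3: recognize the binomial expansion and resum.
- the geometric series formula: dividing successive terms gives an index-dependent quantity, not a constant.
- the binomial theorem: yes — fits the structure here.
- telescoping — as presented, consecutive terms share no shifted copy to cancel against — no rewrite is on display to change that.


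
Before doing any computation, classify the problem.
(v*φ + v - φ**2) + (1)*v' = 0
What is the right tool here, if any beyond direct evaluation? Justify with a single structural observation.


Best approach: a linear integrating factor — linear in the unknown with genuine forcing: multiply through by the exponential of the integrated coefficient and the left side closes into one derivative.


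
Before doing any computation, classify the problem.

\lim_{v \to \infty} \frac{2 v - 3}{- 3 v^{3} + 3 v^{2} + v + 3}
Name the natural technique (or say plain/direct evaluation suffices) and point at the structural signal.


Technique: dominant-term comparison — divide by the highest power of v present: lower-order terms vanish and the dominant ratio remains. l'Hôpital's at-infinity variant applies to the expression viewed as a single quotient; the leading-term comparison is the direct route.


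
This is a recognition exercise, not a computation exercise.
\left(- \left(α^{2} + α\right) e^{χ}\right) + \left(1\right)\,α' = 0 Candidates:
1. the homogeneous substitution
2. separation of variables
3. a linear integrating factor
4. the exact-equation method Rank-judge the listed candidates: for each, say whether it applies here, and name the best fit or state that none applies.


Best approach: separation of variables — all dependence on the two variables factors apart, the defining separable shape. Rearranged, this also fits the Bernoulli template directly; separation reads the product structure as given.
- the homogeneous substitution — solved for the derivative, the right side changes under joint scaling of the two variables.
- separation of variables: applies; the problem has the shape this method handles.
- a linear integrating factor — the unknown enters nonlinearly (through a power, a denominator, or a transcendental function), which the linear integrating-factor recipe cannot absorb as-is — any repair would come from a preliminary substitution, not the factor.
- the exact-equation method: the mixed-partials test fails on this split — it is not an exact differential as presented.


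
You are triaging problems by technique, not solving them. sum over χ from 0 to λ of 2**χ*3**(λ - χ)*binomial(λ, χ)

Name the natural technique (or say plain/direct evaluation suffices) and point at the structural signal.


Verdict: the binomial theorem — binomial coefficients against complementary powers of 2 and 3: recognize the binomial expansion and resum.


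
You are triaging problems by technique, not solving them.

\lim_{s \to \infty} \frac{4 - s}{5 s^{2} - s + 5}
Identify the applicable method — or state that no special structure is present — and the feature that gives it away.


Diagnosis: dominant-term comparison — growth-rate triage: the leading powers of s decide the limit, everything else is noise. Viewed as a single quotient this is an ∞/∞ form — an at-infinity application of l'Hôpital's rule would also resolve it; comparing leading growth reads the answer without differentiating.
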